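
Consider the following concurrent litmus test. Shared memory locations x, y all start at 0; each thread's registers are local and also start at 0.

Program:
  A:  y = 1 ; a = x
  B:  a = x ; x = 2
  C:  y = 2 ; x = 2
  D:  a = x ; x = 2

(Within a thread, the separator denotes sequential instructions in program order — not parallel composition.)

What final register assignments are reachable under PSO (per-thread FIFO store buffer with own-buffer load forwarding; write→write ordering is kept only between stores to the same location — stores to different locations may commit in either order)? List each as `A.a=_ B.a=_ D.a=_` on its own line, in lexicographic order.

outcome vector order: (A.a,B.a,D.a)
|PSO outcomes| = 8

A.a=0 B.a=0 D.a=0
A.a=0 B.a=0 D.a=2
A.a=0 B.a=2 D.a=0
A.a=0 B.a=2 D.a=2
A.a=2 B.a=0 D.a=0
A.a=2 B.a=0 D.a=2
A.a=2 B.a=2 D.a=0
A.a=2 B.a=2 D.a=2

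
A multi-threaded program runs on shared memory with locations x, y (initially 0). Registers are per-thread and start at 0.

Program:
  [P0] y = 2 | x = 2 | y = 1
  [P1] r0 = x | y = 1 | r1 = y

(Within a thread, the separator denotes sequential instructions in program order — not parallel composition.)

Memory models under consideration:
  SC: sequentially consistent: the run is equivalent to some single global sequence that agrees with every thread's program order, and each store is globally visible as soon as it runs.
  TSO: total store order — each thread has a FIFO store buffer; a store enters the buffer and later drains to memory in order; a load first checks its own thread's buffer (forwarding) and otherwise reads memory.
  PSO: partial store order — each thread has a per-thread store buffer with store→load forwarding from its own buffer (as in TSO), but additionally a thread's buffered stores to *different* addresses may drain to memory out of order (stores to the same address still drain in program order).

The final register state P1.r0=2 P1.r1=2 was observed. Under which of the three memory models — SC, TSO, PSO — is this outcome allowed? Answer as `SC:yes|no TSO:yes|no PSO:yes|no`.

outcome vector order: (P1.r0,P1.r1)
SC (3): (0,1), (0,2), (2,1)
TSO (3): (0,1), (0,2), (2,1)
PSO (4): (0,1), (0,2), (2,1), (2,2)
target (2,2) ∈ {PSO}

SC:no TSO:no PSO:yes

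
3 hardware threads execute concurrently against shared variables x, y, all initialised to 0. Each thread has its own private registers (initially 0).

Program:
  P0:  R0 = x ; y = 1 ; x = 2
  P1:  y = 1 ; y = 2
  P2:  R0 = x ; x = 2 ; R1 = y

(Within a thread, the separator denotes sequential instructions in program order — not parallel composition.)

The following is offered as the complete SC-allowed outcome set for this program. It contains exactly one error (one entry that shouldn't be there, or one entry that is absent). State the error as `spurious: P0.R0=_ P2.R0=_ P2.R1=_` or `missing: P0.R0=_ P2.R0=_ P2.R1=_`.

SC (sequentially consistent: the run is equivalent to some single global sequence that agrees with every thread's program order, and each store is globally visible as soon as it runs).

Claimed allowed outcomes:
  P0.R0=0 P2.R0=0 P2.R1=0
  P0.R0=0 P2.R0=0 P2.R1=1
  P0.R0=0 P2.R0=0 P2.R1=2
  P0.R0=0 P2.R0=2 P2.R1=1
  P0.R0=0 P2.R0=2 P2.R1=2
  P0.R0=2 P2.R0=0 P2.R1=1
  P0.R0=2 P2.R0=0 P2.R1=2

outcome vector order: (P0.R0,P2.R0,P2.R1)
SC: 8 outcomes — {<0 0 0> <0 0 1> <0 0 2> <0 2 1> <0 2 2> <2 0 0> <2 0 1> <2 0 2>}
SC∖claimed = {<2 0 0>}

missing: P0.R0=2 P2.R0=0 P2.R1=0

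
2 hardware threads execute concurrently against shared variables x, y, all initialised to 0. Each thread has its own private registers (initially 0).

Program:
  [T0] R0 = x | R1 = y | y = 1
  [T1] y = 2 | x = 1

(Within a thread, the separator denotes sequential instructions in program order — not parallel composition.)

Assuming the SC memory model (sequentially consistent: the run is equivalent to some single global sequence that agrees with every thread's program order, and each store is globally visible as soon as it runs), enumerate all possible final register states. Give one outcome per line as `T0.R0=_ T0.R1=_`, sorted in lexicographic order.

outcome vector order: (T0.R0,T0.R1)
|SC outcomes| = 3

T0.R0=0 T0.R1=0
T0.R0=0 T0.R1=2
T0.R0=1 T0.R1=2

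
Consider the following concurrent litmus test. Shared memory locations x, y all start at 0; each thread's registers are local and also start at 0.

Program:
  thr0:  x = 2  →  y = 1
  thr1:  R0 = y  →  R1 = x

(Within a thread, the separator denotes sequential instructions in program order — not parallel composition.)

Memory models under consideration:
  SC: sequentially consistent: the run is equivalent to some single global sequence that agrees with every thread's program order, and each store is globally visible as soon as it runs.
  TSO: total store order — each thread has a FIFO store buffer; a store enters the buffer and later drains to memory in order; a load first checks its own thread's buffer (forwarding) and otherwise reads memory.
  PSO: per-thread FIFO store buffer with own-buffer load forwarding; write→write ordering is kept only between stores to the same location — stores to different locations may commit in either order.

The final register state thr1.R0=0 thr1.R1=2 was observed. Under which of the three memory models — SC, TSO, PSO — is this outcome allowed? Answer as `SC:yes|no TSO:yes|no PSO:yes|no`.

outcome vector order: (thr1.R0,thr1.R1)
[SC] allowed = {00 02 12}
[TSO] allowed = {00 02 12}
[PSO] allowed = {00 02 10 12}
target 02 ∈ {SC,TSO,PSO}

SC:yes TSO:yes PSO:yes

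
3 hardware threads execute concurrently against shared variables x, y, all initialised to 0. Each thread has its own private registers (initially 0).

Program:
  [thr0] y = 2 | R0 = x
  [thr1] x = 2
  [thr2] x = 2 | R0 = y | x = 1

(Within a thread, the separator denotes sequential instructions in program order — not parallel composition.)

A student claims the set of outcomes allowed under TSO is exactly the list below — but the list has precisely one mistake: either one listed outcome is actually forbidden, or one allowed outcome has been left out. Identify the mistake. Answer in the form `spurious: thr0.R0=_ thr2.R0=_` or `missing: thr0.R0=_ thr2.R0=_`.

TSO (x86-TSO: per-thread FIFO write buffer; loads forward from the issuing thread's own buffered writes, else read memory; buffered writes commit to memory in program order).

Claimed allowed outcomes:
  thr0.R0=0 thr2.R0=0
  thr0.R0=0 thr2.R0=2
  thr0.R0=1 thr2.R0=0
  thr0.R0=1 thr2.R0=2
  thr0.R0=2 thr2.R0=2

missing: thr0.R0=2 thr2.R0=0

outcome vector order: (thr0.R0,thr2.R0)
TSO: 6 outcomes — {<0 0>, <0 2>, <1 0>, <1 2>, <2 0>, <2 2>}
TSO∖claimed = {<2 0>}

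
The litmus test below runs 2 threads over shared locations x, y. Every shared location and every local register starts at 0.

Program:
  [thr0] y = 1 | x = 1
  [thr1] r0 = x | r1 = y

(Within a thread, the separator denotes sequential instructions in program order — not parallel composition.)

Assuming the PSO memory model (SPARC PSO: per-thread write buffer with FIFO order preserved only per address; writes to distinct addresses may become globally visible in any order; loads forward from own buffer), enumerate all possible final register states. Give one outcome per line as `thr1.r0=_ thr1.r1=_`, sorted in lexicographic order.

thr1.r0=0 thr1.r1=0
thr1.r0=0 thr1.r1=1
thr1.r0=1 thr1.r1=0
thr1.r0=1 thr1.r1=1

outcome vector order: (thr1.r0,thr1.r1)
|PSO outcomes| = 4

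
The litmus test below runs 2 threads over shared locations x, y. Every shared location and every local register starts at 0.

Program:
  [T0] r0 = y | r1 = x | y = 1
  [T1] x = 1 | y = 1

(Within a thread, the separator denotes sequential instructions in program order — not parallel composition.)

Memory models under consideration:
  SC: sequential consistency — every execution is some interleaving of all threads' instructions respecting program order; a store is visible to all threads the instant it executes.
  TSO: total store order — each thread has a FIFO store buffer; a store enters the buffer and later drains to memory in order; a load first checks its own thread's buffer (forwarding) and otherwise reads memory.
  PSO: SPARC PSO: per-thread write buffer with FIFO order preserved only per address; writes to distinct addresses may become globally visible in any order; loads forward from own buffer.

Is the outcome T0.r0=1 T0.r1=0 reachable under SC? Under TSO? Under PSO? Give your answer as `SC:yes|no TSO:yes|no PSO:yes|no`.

SC:no TSO:no PSO:yes

outcome vector order: (T0.r0,T0.r1)
[SC] allowed = {(0,0); (0,1); (1,1)}
[TSO] allowed = {(0,0); (0,1); (1,1)}
[PSO] allowed = {(0,0); (0,1); (1,0); (1,1)}
target (1,0) ∈ {PSO}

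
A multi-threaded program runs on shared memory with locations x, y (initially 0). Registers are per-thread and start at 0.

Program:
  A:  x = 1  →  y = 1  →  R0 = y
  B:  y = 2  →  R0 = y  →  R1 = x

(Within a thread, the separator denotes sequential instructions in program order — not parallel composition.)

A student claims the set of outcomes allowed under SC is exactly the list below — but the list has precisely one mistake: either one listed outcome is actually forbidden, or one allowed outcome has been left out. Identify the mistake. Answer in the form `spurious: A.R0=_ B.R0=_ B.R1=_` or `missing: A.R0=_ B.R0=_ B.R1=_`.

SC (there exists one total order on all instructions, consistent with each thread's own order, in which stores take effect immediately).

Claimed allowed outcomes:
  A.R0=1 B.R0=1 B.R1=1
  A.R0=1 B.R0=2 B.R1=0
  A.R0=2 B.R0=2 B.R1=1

missing: A.R0=1 B.R0=2 B.R1=1

outcome vector order: (A.R0,B.R0,B.R1)
[SC] allowed = {<1 1 1>; <1 2 0>; <1 2 1>; <2 2 1>}
SC∖claimed = {<1 2 1>}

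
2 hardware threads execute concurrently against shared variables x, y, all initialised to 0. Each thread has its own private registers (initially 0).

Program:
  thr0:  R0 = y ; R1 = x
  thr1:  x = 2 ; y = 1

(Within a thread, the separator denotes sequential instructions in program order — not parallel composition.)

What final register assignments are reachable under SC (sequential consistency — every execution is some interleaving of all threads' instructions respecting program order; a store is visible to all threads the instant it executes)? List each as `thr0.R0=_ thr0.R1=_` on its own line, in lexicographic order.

outcome vector order: (thr0.R0,thr0.R1)
|SC outcomes| = 3

thr0.R0=0 thr0.R1=0
thr0.R0=0 thr0.R1=2
thr0.R0=1 thr0.R1=2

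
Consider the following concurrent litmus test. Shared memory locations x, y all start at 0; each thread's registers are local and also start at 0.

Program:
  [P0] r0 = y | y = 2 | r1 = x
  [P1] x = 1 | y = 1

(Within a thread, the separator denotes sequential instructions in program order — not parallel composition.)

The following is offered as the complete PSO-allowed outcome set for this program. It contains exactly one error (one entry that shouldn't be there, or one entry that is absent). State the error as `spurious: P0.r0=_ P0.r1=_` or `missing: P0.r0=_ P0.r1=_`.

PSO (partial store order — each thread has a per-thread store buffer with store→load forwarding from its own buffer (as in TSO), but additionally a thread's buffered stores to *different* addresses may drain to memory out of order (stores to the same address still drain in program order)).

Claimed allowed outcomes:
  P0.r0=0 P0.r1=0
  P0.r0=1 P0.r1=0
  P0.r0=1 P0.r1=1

outcome vector order: (P0.r0,P0.r1)
PSO (4): <0 0>, <0 1>, <1 0>, <1 1>
PSO∖claimed = {<0 1>}

missing: P0.r0=0 P0.r1=1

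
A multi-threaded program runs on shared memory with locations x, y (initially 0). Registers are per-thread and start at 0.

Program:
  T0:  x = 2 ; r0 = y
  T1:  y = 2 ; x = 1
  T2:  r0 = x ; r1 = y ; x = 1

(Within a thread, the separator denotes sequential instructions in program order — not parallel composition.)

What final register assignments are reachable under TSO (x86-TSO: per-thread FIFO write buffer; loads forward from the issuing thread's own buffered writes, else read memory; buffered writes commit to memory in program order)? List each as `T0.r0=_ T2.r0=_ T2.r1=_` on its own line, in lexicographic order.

outcome vector order: (T0.r0,T2.r0,T2.r1)
|TSO outcomes| = 10

T0.r0=0 T2.r0=0 T2.r1=0
T0.r0=0 T2.r0=0 T2.r1=2
T0.r0=0 T2.r0=1 T2.r1=2
T0.r0=0 T2.r0=2 T2.r1=0
T0.r0=0 T2.r0=2 T2.r1=2
T0.r0=2 T2.r0=0 T2.r1=0
T0.r0=2 T2.r0=0 T2.r1=2
T0.r0=2 T2.r0=1 T2.r1=2
T0.r0=2 T2.r0=2 T2.r1=0
T0.r0=2 T2.r0=2 T2.r1=2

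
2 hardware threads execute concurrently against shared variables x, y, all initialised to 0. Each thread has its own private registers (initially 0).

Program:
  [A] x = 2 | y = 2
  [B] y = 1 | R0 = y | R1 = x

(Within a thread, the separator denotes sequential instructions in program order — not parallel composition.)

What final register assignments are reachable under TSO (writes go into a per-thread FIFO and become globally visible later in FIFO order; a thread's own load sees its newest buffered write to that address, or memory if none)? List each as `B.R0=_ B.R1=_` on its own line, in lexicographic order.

outcome vector order: (B.R0,B.R1)
|TSO outcomes| = 3

B.R0=1 B.R1=0
B.R0=1 B.R1=2
B.R0=2 B.R1=2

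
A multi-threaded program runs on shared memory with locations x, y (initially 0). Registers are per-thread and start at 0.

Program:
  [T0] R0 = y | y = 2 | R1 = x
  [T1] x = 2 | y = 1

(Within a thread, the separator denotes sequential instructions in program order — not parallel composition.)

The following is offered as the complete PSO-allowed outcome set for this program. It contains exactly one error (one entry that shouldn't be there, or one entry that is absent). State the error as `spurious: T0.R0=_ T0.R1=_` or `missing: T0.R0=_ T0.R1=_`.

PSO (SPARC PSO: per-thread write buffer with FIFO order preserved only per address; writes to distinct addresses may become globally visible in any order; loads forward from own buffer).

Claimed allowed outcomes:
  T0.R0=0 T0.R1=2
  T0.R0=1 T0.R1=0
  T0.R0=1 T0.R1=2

outcome vector order: (T0.R0,T0.R1)
[PSO] allowed = {<0 0> <0 2> <1 0> <1 2>}
PSO∖claimed = {<0 0>}

missing: T0.R0=0 T0.R1=0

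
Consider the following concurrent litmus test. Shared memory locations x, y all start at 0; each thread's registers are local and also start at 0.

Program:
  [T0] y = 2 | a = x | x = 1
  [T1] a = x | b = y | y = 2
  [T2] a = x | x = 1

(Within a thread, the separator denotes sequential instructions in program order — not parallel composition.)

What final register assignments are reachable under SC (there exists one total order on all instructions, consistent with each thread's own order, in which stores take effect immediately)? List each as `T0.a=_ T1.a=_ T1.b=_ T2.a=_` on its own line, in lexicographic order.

T0.a=0 T1.a=0 T1.b=0 T2.a=0
T0.a=0 T1.a=0 T1.b=0 T2.a=1
T0.a=0 T1.a=0 T1.b=2 T2.a=0
T0.a=0 T1.a=0 T1.b=2 T2.a=1
T0.a=0 T1.a=1 T1.b=2 T2.a=0
T0.a=0 T1.a=1 T1.b=2 T2.a=1
T0.a=1 T1.a=0 T1.b=0 T2.a=0
T0.a=1 T1.a=0 T1.b=2 T2.a=0
T0.a=1 T1.a=1 T1.b=0 T2.a=0
T0.a=1 T1.a=1 T1.b=2 T2.a=0

outcome vector order: (T0.a,T1.a,T1.b,T2.a)
|SC outcomes| = 10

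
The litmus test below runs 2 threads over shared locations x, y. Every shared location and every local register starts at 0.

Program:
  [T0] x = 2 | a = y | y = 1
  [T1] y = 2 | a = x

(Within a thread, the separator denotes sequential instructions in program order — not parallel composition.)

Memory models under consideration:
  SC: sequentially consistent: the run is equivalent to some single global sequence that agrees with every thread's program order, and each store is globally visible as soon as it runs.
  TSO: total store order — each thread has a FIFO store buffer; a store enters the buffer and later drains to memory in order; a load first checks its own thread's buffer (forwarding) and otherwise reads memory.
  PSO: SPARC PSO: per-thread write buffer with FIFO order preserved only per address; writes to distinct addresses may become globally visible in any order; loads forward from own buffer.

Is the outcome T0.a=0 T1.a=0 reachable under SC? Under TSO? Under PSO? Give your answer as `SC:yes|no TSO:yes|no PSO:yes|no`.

SC:no TSO:yes PSO:yes

outcome vector order: (T0.a,T1.a)
[SC] allowed = {<0 2> <2 0> <2 2>}
[TSO] allowed = {<0 0> <0 2> <2 0> <2 2>}
[PSO] allowed = {<0 0> <0 2> <2 0> <2 2>}
target <0 0> ∈ {TSO,PSO}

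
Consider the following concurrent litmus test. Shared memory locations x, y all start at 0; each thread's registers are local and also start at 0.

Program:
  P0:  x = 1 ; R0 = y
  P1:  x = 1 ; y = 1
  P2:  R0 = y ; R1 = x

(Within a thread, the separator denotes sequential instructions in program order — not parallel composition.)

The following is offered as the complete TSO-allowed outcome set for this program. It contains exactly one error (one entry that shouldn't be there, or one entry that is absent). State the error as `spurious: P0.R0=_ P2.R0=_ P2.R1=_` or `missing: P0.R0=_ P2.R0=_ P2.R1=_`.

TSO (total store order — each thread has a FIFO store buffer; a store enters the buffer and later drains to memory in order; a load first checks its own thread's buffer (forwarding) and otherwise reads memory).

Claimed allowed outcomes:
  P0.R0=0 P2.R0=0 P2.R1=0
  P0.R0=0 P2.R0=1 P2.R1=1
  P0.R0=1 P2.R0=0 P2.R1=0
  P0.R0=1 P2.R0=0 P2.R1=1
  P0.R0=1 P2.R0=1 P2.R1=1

outcome vector order: (P0.R0,P2.R0,P2.R1)
TSO (6): (0,0,0), (0,0,1), (0,1,1), (1,0,0), (1,0,1), (1,1,1)
TSO∖claimed = {(0,0,1)}

missing: P0.R0=0 P2.R0=0 P2.R1=1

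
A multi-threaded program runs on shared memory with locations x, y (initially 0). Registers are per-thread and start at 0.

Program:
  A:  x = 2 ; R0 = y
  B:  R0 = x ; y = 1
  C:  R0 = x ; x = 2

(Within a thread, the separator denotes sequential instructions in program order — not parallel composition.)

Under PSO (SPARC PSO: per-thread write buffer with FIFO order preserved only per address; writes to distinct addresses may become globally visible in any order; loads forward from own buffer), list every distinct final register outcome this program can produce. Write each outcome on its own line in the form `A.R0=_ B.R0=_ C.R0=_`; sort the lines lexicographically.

A.R0=0 B.R0=0 C.R0=0
A.R0=0 B.R0=0 C.R0=2
A.R0=0 B.R0=2 C.R0=0
A.R0=0 B.R0=2 C.R0=2
A.R0=1 B.R0=0 C.R0=0
A.R0=1 B.R0=0 C.R0=2
A.R0=1 B.R0=2 C.R0=0
A.R0=1 B.R0=2 C.R0=2

outcome vector order: (A.R0,B.R0,C.R0)
|PSO outcomes| = 8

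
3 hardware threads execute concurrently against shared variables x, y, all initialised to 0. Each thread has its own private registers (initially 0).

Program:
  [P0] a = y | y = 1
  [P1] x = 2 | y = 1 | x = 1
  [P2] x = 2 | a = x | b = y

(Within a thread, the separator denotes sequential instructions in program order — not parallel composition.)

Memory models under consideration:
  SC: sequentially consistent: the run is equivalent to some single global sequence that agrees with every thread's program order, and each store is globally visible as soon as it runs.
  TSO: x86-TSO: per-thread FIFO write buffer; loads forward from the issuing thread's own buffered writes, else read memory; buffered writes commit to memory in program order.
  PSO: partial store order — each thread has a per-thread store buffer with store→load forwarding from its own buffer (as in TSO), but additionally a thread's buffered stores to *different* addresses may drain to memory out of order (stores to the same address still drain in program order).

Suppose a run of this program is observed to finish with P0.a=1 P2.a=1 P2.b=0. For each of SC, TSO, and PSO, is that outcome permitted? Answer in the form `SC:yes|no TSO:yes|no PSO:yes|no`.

SC:no TSO:no PSO:yes

outcome vector order: (P0.a,P2.a,P2.b)
under SC → 011, 020, 021, 111, 120, 121
under TSO → 011, 020, 021, 111, 120, 121
under PSO → 010, 011, 020, 021, 110, 111, 120, 121
target 110 ∈ {PSO}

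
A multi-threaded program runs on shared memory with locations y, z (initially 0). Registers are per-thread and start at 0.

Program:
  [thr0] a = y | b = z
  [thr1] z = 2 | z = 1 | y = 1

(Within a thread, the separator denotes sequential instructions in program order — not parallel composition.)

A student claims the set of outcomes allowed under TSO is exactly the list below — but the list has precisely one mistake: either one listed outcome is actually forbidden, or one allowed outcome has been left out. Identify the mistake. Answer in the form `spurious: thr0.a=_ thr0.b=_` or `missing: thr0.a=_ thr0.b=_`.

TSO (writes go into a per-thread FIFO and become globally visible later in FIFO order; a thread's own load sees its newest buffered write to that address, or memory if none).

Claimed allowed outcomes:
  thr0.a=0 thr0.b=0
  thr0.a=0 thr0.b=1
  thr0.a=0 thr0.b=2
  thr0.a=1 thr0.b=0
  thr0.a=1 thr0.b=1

spurious: thr0.a=1 thr0.b=0

outcome vector order: (thr0.a,thr0.b)
[TSO] allowed = {<0 0>; <0 1>; <0 2>; <1 1>}
claimed∖TSO = {<1 0>}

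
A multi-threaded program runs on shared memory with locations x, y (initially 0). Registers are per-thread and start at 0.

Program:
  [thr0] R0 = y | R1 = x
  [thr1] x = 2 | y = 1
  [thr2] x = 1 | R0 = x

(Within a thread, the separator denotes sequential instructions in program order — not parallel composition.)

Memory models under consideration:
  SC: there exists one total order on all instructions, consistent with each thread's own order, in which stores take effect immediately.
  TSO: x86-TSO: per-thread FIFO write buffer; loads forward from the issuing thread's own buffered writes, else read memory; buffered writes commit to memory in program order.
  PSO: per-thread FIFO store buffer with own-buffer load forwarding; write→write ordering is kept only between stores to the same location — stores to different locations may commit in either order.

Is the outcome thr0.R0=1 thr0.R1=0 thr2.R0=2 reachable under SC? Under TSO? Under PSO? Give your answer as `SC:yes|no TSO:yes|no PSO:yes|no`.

outcome vector order: (thr0.R0,thr0.R1,thr2.R0)
[SC] allowed = {<0 0 1>, <0 0 2>, <0 1 1>, <0 1 2>, <0 2 1>, <0 2 2>, <1 1 1>, <1 2 1>, <1 2 2>}
[TSO] allowed = {<0 0 1>, <0 0 2>, <0 1 1>, <0 1 2>, <0 2 1>, <0 2 2>, <1 1 1>, <1 2 1>, <1 2 2>}
[PSO] allowed = {<0 0 1>, <0 0 2>, <0 1 1>, <0 1 2>, <0 2 1>, <0 2 2>, <1 0 1>, <1 0 2>, <1 1 1>, <1 1 2>, <1 2 1>, <1 2 2>}
target <1 0 2> ∈ {PSO}

SC:no TSO:no PSO:yes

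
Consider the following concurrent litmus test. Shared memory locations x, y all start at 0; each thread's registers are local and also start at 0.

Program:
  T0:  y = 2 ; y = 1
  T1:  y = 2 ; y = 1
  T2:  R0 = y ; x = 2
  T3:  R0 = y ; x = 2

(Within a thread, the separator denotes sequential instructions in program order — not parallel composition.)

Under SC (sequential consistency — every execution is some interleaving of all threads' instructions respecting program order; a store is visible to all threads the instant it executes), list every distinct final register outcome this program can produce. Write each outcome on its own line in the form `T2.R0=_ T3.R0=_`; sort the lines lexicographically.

T2.R0=0 T3.R0=0
T2.R0=0 T3.R0=1
T2.R0=0 T3.R0=2
T2.R0=1 T3.R0=0
T2.R0=1 T3.R0=1
T2.R0=1 T3.R0=2
T2.R0=2 T3.R0=0
T2.R0=2 T3.R0=1
T2.R0=2 T3.R0=2

outcome vector order: (T2.R0,T3.R0)
|SC outcomes| = 9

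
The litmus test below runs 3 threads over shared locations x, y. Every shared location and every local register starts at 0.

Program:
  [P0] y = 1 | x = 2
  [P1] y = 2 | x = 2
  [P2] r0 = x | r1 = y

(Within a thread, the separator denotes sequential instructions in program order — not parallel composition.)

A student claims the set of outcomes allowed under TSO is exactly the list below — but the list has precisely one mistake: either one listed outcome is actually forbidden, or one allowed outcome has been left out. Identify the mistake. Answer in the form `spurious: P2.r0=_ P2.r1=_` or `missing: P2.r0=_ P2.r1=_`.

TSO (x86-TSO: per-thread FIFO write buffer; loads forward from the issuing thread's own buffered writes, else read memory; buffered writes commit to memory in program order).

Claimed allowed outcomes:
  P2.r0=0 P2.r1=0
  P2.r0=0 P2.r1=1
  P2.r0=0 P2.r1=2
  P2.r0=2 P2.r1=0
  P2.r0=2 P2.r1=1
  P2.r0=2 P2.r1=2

outcome vector order: (P2.r0,P2.r1)
TSO: 5 outcomes — {0/0 0/1 0/2 2/1 2/2}
claimed∖TSO = {2/0}

spurious: P2.r0=2 P2.r1=0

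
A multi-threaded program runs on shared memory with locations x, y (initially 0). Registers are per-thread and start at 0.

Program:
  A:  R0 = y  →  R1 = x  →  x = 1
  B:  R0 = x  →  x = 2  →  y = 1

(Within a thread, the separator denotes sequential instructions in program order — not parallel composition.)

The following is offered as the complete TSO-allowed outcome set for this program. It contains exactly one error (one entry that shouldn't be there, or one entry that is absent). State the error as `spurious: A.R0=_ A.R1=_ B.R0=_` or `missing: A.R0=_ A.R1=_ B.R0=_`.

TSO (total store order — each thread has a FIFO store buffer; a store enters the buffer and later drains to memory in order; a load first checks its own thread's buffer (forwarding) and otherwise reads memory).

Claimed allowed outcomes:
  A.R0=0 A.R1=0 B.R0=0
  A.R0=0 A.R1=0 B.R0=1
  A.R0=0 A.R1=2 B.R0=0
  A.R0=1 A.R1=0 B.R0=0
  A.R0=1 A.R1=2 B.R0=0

spurious: A.R0=1 A.R1=0 B.R0=0

outcome vector order: (A.R0,A.R1,B.R0)
TSO (4): <0 0 0> <0 0 1> <0 2 0> <1 2 0>
claimed∖TSO = {<1 0 0>}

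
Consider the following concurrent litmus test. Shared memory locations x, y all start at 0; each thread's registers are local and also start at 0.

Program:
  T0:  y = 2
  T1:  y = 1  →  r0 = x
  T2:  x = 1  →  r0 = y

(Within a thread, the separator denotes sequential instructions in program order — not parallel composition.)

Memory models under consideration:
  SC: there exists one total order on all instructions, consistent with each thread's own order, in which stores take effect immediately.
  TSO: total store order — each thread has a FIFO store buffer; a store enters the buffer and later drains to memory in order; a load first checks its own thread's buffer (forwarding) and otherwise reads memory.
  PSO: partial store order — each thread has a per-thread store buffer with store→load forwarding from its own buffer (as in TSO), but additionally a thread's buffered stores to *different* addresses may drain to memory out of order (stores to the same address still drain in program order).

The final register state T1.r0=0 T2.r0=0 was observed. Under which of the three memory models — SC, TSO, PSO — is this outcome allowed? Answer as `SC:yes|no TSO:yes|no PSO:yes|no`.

SC:no TSO:yes PSO:yes

outcome vector order: (T1.r0,T2.r0)
SC (5): <0 1>, <0 2>, <1 0>, <1 1>, <1 2>
TSO (6): <0 0>, <0 1>, <0 2>, <1 0>, <1 1>, <1 2>
PSO (6): <0 0>, <0 1>, <0 2>, <1 0>, <1 1>, <1 2>
target <0 0> ∈ {TSO,PSO}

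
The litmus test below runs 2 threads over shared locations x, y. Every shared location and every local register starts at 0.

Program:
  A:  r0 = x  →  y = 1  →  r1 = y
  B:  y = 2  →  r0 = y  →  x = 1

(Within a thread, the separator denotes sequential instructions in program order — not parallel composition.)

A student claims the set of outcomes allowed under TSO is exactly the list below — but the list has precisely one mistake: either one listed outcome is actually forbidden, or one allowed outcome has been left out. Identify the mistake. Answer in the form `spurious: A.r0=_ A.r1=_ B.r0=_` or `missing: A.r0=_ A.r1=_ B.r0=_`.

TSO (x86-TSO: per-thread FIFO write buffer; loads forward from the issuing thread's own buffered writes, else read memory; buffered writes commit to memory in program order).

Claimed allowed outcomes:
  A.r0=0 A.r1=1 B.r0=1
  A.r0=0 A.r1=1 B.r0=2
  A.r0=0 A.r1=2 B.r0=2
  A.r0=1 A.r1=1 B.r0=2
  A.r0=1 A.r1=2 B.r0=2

spurious: A.r0=1 A.r1=2 B.r0=2

outcome vector order: (A.r0,A.r1,B.r0)
[TSO] allowed = {(0,1,1) (0,1,2) (0,2,2) (1,1,2)}
claimed∖TSO = {(1,2,2)}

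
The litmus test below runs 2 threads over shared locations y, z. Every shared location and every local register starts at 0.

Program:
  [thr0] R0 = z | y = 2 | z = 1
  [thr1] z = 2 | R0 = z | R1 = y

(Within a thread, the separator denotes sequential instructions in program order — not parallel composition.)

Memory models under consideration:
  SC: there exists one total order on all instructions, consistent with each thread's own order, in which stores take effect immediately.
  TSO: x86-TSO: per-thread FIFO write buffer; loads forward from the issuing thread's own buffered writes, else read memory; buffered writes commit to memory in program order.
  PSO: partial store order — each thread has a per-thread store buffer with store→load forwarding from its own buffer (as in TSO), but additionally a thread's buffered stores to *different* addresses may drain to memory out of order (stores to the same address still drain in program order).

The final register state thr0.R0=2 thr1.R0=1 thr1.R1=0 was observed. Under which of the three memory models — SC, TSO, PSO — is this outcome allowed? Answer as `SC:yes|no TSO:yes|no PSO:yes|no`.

outcome vector order: (thr0.R0,thr1.R0,thr1.R1)
[SC] allowed = {<0 1 2> <0 2 0> <0 2 2> <2 1 2> <2 2 0> <2 2 2>}
[TSO] allowed = {<0 1 2> <0 2 0> <0 2 2> <2 1 2> <2 2 0> <2 2 2>}
[PSO] allowed = {<0 1 0> <0 1 2> <0 2 0> <0 2 2> <2 1 0> <2 1 2> <2 2 0> <2 2 2>}
target <2 1 0> ∈ {PSO}

SC:no TSO:no PSO:yes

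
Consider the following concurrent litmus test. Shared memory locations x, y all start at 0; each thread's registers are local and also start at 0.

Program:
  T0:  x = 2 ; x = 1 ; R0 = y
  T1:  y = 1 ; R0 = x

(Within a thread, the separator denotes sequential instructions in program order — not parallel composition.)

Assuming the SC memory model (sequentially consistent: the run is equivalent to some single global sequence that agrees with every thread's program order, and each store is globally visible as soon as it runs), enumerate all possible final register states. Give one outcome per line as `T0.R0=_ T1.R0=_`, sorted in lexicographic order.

T0.R0=0 T1.R0=1
T0.R0=1 T1.R0=0
T0.R0=1 T1.R0=1
T0.R0=1 T1.R0=2

outcome vector order: (T0.R0,T1.R0)
|SC outcomes| = 4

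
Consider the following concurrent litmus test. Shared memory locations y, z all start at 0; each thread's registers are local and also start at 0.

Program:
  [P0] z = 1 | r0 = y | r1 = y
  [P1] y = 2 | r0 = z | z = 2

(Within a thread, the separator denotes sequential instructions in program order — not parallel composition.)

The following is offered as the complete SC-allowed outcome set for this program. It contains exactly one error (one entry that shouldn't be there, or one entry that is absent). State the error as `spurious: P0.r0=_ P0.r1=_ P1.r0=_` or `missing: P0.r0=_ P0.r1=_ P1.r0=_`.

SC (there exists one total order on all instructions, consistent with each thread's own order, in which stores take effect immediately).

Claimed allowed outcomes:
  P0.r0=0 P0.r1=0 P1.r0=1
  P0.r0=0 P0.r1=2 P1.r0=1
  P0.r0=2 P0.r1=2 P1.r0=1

outcome vector order: (P0.r0,P0.r1,P1.r0)
SC: 4 outcomes — {(0,0,1); (0,2,1); (2,2,0); (2,2,1)}
SC∖claimed = {(2,2,0)}

missing: P0.r0=2 P0.r1=2 P1.r0=0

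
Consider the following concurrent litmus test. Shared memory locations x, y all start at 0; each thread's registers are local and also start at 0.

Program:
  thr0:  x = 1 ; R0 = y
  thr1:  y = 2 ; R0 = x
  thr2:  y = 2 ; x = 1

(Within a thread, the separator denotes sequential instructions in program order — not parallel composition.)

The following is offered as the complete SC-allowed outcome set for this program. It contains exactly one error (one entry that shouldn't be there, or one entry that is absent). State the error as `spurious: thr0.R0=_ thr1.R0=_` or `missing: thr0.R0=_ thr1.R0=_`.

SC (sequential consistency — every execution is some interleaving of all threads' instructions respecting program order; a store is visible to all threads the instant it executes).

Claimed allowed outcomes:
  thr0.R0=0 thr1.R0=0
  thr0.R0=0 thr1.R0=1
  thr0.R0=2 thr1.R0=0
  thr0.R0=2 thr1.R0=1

outcome vector order: (thr0.R0,thr1.R0)
[SC] allowed = {01; 20; 21}
claimed∖SC = {00}

spurious: thr0.R0=0 thr1.R0=0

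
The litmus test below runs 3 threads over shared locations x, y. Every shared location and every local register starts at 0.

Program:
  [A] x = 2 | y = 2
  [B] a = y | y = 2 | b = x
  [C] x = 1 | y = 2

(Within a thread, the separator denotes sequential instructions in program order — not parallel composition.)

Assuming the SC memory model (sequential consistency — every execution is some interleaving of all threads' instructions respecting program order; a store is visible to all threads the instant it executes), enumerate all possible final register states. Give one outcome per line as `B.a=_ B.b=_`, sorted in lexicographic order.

B.a=0 B.b=0
B.a=0 B.b=1
B.a=0 B.b=2
B.a=2 B.b=1
B.a=2 B.b=2

outcome vector order: (B.a,B.b)
|SC outcomes| = 5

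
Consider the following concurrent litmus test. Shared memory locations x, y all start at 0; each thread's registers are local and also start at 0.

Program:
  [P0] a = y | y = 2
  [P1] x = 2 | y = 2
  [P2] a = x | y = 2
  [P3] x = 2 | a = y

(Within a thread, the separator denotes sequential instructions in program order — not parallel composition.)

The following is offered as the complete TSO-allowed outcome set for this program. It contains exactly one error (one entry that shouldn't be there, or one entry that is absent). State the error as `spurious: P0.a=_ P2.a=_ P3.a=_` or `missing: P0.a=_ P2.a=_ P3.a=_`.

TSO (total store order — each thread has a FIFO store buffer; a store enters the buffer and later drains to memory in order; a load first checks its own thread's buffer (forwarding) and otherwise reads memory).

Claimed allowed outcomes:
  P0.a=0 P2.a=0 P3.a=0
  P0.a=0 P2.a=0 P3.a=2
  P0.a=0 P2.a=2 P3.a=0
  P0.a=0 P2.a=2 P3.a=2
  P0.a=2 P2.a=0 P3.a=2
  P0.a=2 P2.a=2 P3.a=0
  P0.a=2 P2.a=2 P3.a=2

missing: P0.a=2 P2.a=0 P3.a=0

outcome vector order: (P0.a,P2.a,P3.a)
[TSO] allowed = {0/0/0, 0/0/2, 0/2/0, 0/2/2, 2/0/0, 2/0/2, 2/2/0, 2/2/2}
TSO∖claimed = {2/0/0}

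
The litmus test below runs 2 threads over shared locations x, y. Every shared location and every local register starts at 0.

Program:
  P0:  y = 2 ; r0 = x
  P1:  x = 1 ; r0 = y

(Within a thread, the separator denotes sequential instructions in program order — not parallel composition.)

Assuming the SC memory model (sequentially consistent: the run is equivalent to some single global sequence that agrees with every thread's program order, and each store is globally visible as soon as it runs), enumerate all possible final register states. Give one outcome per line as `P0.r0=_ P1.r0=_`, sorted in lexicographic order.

P0.r0=0 P1.r0=2
P0.r0=1 P1.r0=0
P0.r0=1 P1.r0=2

outcome vector order: (P0.r0,P1.r0)
|SC outcomes| = 3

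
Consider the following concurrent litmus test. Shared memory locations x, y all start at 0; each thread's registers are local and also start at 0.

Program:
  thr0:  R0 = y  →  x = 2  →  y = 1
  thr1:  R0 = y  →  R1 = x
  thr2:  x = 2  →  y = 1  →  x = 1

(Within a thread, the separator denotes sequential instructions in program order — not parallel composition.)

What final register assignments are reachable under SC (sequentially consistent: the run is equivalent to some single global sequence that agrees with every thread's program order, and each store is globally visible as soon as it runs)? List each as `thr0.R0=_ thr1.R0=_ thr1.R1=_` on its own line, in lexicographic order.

thr0.R0=0 thr1.R0=0 thr1.R1=0
thr0.R0=0 thr1.R0=0 thr1.R1=1
thr0.R0=0 thr1.R0=0 thr1.R1=2
thr0.R0=0 thr1.R0=1 thr1.R1=1
thr0.R0=0 thr1.R0=1 thr1.R1=2
thr0.R0=1 thr1.R0=0 thr1.R1=0
thr0.R0=1 thr1.R0=0 thr1.R1=1
thr0.R0=1 thr1.R0=0 thr1.R1=2
thr0.R0=1 thr1.R0=1 thr1.R1=1
thr0.R0=1 thr1.R0=1 thr1.R1=2

outcome vector order: (thr0.R0,thr1.R0,thr1.R1)
|SC outcomes| = 10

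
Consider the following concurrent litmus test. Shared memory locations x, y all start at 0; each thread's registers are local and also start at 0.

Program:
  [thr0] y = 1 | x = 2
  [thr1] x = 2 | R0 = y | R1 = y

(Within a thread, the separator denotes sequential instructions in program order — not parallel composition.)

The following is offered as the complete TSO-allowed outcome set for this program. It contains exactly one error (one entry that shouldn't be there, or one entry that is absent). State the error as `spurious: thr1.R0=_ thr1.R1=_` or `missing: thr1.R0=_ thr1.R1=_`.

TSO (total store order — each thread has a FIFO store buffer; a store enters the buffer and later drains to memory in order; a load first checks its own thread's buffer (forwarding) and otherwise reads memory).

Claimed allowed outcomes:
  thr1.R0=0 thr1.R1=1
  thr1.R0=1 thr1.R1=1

outcome vector order: (thr1.R0,thr1.R1)
[TSO] allowed = {(0,0); (0,1); (1,1)}
TSO∖claimed = {(0,0)}

missing: thr1.R0=0 thr1.R1=0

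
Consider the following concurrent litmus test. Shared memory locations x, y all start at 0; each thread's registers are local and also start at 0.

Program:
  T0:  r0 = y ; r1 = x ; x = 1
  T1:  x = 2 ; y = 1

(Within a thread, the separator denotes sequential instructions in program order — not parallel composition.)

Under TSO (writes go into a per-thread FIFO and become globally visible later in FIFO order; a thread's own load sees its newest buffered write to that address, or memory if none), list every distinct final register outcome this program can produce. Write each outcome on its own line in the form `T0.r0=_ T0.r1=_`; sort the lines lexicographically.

T0.r0=0 T0.r1=0
T0.r0=0 T0.r1=2
T0.r0=1 T0.r1=2

outcome vector order: (T0.r0,T0.r1)
|TSO outcomes| = 3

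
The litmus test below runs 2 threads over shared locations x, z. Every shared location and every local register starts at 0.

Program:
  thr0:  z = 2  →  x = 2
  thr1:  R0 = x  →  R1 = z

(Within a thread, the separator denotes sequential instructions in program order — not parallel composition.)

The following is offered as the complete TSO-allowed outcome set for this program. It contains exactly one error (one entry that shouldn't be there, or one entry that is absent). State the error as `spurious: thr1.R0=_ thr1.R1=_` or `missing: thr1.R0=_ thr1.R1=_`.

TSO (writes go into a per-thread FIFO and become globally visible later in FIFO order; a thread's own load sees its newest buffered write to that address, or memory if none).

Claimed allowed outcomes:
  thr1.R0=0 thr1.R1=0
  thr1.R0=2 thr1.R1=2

outcome vector order: (thr1.R0,thr1.R1)
TSO (3): 0/0; 0/2; 2/2
TSO∖claimed = {0/2}

missing: thr1.R0=0 thr1.R1=2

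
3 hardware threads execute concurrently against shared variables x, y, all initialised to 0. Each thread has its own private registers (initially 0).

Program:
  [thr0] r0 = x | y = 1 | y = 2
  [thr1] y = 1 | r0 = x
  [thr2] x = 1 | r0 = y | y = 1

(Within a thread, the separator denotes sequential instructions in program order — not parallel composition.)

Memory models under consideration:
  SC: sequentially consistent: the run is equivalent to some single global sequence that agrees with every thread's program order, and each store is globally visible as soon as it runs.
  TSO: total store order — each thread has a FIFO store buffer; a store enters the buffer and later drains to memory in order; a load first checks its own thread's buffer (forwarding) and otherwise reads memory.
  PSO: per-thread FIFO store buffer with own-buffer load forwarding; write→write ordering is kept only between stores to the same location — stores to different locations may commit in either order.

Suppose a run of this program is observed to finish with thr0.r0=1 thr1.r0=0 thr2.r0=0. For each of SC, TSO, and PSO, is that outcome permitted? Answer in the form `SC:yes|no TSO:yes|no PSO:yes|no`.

outcome vector order: (thr0.r0,thr1.r0,thr2.r0)
[SC] allowed = {<0 0 1>, <0 0 2>, <0 1 0>, <0 1 1>, <0 1 2>, <1 0 1>, <1 0 2>, <1 1 0>, <1 1 1>, <1 1 2>}
[TSO] allowed = {<0 0 0>, <0 0 1>, <0 0 2>, <0 1 0>, <0 1 1>, <0 1 2>, <1 0 0>, <1 0 1>, <1 0 2>, <1 1 0>, <1 1 1>, <1 1 2>}
[PSO] allowed = {<0 0 0>, <0 0 1>, <0 0 2>, <0 1 0>, <0 1 1>, <0 1 2>, <1 0 0>, <1 0 1>, <1 0 2>, <1 1 0>, <1 1 1>, <1 1 2>}
target <1 0 0> ∈ {TSO,PSO}

SC:no TSO:yes PSO:yes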